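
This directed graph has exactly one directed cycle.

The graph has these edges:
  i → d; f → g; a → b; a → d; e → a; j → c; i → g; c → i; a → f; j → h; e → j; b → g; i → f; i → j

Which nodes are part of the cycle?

c, i, j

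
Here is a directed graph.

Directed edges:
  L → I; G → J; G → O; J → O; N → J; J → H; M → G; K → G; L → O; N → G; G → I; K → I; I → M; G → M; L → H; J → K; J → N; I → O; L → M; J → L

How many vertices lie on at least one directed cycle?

7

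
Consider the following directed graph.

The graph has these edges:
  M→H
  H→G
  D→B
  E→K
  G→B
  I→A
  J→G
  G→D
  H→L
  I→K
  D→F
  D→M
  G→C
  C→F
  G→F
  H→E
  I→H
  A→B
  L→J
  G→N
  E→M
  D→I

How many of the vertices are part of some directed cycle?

8

A vertex is on a directed cycle iff it belongs to a strongly connected component of size ≥ 2 (or has a self-loop).
The vertices on cycles are {D, E, G, H, I, J, L, M} — 8 in total.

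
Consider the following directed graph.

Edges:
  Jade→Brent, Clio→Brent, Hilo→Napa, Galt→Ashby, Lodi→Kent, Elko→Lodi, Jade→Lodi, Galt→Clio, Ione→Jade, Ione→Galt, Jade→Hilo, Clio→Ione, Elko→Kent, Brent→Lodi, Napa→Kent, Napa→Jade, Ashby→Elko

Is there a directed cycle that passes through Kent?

Kent lies on a cycle iff there is a path from Kent back to itself.
Exploring from Kent, it never reaches itself; equivalently, its strongly connected component is a singleton.

No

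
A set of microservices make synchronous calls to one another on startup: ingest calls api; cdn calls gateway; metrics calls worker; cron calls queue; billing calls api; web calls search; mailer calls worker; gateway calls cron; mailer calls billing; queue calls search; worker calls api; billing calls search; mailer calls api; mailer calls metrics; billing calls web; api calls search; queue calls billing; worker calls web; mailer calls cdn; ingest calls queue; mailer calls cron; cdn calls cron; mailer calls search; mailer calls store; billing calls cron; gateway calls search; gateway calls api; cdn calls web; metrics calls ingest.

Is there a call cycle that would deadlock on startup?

Yes

DFS with white/gray/black marking, starting from api:
api gray
  search gray
  search black
api black
web gray
  web→search: search black — skip
web black
gateway gray
  cron gray
    queue gray
      queue→search: search black — skip
      billing gray
        billing→cron: cron is gray → back edge
Back edge found, so a cycle exists: cron → queue → billing → cron.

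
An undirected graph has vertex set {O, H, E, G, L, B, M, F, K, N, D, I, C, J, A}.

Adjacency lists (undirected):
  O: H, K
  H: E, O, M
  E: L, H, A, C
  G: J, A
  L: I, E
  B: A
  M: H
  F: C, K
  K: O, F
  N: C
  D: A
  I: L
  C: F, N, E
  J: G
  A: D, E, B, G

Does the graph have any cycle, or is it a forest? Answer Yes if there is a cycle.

DFS, tracking each vertex's parent; an edge to a visited non-parent vertex closes a cycle.
Start from A:
visit A (parent –)
  visit D (parent A)
    D–A: parent, skip
  visit E (parent A)
    visit L (parent E)
      visit I (parent L)
        I–L: parent, skip
      L–E: parent, skip
    visit H (parent E)
      H–E: parent, skip
      visit O (parent H)
        O–H: parent, skip
        visit K (parent O)
          K–O: parent, skip
          visit F (parent K)
            visit C (parent F)
              C–F: parent, skip
              visit N (parent C)
                N–C: parent, skip
              C–E: E visited and ≠ parent → cycle
Cycle: E – H – O – K – F – C – E.

Yes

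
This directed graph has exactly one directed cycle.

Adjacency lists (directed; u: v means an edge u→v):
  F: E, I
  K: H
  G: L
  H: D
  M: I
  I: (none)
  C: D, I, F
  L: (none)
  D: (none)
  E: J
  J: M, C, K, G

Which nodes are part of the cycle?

DFS with gray/black marking from J:
J gray
  M gray
    I gray
    I black
  M black
  C gray
    D gray
    D black
    C→I: I black — skip
    F gray
      E gray
        E→J: J is gray → back edge
Back edge closes the cycle J → C → F → E → J; its vertices are {C, E, F, J}.

C, E, F, J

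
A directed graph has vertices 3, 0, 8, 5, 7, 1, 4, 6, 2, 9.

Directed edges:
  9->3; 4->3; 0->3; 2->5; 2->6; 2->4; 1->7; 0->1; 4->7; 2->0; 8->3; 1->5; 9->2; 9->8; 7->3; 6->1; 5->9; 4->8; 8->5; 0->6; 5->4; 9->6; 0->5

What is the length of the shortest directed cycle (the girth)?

3

For each vertex v, BFS finds the shortest path from v back to v.
The shortest such closed walk is 9 → 8 → 5 → 9, length 3.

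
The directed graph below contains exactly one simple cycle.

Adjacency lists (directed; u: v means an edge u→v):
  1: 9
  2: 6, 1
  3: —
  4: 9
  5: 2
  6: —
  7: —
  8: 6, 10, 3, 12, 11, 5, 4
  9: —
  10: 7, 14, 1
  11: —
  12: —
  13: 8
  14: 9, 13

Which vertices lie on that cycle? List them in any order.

DFS with gray/black marking from 8:
8 gray
  6 gray
  6 black
  10 gray
    7 gray
    7 black
    14 gray
      9 gray
      9 black
      13 gray
        13→8: 8 is gray → back edge
Back edge closes the cycle 8 → 10 → 14 → 13 → 8; its vertices are {8, 10, 13, 14}.

8, 10, 13, 14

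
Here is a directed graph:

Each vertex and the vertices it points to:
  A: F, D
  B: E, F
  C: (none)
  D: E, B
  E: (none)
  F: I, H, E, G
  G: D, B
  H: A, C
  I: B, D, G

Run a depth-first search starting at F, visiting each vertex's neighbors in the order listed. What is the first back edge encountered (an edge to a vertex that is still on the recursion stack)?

DFS from F (visiting each vertex's neighbors in the order listed); mark gray on enter, black on exit:
F gray
  I gray
    B gray
      E gray
      E black
      B→F: F is gray → back edge
First back edge: B → F.

B→F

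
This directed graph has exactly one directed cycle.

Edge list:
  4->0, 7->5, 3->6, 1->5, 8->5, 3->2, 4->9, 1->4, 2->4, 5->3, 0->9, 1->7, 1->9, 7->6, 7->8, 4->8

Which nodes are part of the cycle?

DFS with gray/black marking from 4:
4 gray
  9 gray
  9 black
  0 gray
    0→9: 9 black — skip
  0 black
  8 gray
    5 gray
      3 gray
        2 gray
          2→4: 4 is gray → back edge
Back edge closes the cycle 4 → 8 → 5 → 3 → 2 → 4; its vertices are {2, 3, 4, 5, 8}.

2, 3, 4, 5, 8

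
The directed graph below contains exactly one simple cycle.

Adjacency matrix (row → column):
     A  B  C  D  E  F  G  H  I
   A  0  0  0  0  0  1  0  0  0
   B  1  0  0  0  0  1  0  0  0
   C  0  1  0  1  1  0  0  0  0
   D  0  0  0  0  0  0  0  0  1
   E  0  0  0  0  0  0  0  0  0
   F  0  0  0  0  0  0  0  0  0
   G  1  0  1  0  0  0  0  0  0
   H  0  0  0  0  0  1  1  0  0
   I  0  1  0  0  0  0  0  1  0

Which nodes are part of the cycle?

DFS with gray/black marking from C:
C gray
  E gray
  E black
  B gray
    F gray
    F black
    A gray
      A→F: F black — skip
    A black
  B black
  D gray
    I gray
      H gray
        G gray
          G→C: C is gray → back edge
Back edge closes the cycle C → D → I → H → G → C; its vertices are {C, D, G, H, I}.

C, D, G, H, I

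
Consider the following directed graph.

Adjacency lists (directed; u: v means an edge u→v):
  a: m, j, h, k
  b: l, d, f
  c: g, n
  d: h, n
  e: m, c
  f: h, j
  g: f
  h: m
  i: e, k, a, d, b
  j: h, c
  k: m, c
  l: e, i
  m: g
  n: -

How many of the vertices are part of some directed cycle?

9

A vertex is on a directed cycle iff it belongs to a strongly connected component of size ≥ 2 (or has a self-loop).
The vertices on cycles are {b, c, f, g, h, i, j, l, m} — 9 in total.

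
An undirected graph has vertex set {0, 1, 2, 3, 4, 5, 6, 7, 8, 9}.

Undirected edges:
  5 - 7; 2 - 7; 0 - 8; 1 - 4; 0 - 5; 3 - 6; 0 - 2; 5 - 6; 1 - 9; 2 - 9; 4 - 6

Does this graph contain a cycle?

DFS, tracking each vertex's parent; an edge to a visited non-parent vertex closes a cycle.
Start from 7:
visit 7 (parent –)
  visit 5 (parent 7)
    5–7: parent, skip
    visit 0 (parent 5)
      0–5: parent, skip
      visit 2 (parent 0)
        2–0: parent, skip
        visit 9 (parent 2)
          visit 1 (parent 9)
            1–9: parent, skip
            visit 4 (parent 1)
              4–1: parent, skip
              visit 6 (parent 4)
                6–4: parent, skip
                6–5: 5 visited and ≠ parent → cycle
Cycle: 5 – 0 – 2 – 9 – 1 – 4 – 6 – 5.

Yes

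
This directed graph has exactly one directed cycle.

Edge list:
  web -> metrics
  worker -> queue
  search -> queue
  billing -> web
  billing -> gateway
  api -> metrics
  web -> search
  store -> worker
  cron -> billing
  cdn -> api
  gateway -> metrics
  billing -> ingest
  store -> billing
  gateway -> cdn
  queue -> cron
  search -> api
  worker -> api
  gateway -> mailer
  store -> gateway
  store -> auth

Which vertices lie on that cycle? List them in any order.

DFS with gray/black marking from billing:
billing gray
  web gray
    metrics gray
    metrics black
    search gray
      api gray
        api→metrics: metrics black — skip
      api black
      queue gray
        cron gray
          cron→billing: billing is gray → back edge
Back edge closes the cycle billing → web → search → queue → cron → billing; its vertices are {web, cron, queue, search, billing}.

web, cron, queue, search, billing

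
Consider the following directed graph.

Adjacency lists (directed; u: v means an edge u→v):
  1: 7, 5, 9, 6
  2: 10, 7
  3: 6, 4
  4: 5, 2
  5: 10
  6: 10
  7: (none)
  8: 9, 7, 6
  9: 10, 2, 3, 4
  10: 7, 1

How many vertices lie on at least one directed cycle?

8

A vertex is on a directed cycle iff it belongs to a strongly connected component of size ≥ 2 (or has a self-loop).
The vertices on cycles are {1, 2, 3, 4, 5, 6, 9, 10} — 8 in total.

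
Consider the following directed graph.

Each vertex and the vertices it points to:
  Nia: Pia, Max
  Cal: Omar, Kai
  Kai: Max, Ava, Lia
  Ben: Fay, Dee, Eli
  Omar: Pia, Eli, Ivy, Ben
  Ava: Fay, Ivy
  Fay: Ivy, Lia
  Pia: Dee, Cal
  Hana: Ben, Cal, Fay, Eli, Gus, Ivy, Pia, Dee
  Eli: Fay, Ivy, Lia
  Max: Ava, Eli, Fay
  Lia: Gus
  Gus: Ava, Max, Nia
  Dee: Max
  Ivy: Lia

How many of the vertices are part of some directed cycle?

A vertex is on a directed cycle iff it belongs to a strongly connected component of size ≥ 2 (or has a self-loop).
The vertices on cycles are {Ava, Ben, Cal, Dee, Eli, Fay, Gus, Ivy, Kai, Lia, Max, Nia, Pia, Omar} — 14 in total.

14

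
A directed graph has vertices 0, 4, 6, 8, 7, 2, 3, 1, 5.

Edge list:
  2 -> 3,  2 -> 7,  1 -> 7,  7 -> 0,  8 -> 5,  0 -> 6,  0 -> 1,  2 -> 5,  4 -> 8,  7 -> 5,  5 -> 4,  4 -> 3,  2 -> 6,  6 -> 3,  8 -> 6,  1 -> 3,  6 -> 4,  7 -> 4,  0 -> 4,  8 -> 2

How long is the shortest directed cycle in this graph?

3

For each vertex v, BFS finds the shortest path from v back to v.
The shortest such closed walk is 8 → 6 → 4 → 8, length 3.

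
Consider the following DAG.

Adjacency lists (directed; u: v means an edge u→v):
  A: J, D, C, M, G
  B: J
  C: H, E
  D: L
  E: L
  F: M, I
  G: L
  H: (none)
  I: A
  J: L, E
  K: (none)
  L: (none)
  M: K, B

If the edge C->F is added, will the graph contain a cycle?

Yes

Adding C→F creates a cycle iff F can already reach C.
Path from F: F → I → A → C.
So F → … → C → F is a cycle.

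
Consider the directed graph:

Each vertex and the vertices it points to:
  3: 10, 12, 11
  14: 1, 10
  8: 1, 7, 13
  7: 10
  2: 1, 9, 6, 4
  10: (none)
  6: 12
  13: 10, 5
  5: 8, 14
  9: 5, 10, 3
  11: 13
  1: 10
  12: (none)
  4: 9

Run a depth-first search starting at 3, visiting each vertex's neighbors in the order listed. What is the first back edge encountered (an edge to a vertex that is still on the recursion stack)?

8→13

DFS from 3 (visiting each vertex's neighbors in the order listed); mark gray on enter, black on exit:
3 gray
  10 gray
  10 black
  12 gray
  12 black
  11 gray
    13 gray
      13→10: 10 black — skip
      5 gray
        8 gray
          1 gray
            1→10: 10 black — skip
          1 black
          7 gray
            7→10: 10 black — skip
          7 black
          8→13: 13 is gray → back edge
First back edge: 8 → 13.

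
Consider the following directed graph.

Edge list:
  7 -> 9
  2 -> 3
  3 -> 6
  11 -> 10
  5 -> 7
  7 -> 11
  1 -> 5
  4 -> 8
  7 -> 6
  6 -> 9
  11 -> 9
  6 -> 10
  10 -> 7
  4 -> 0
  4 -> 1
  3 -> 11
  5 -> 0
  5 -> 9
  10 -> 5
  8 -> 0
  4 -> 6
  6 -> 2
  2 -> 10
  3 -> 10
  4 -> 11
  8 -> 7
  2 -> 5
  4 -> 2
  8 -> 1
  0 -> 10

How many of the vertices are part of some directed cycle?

8

A vertex is on a directed cycle iff it belongs to a strongly connected component of size ≥ 2 (or has a self-loop).
The vertices on cycles are {0, 2, 3, 5, 6, 7, 10, 11} — 8 in total.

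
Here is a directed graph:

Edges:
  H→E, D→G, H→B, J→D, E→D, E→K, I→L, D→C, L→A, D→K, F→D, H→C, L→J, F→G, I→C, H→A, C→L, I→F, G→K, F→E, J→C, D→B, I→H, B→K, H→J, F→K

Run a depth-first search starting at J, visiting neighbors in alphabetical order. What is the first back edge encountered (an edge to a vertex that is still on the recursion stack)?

L->J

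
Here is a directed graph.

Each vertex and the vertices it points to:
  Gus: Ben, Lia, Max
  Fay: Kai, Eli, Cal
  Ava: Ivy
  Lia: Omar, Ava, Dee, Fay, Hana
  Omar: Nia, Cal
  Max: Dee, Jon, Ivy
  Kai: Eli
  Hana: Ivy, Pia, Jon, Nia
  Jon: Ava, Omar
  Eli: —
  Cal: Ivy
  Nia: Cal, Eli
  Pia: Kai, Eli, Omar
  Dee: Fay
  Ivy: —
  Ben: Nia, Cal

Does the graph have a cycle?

DFS with white/gray/black marking, starting from Ben:
Ben gray
  Nia gray
    Cal gray
      Ivy gray
      Ivy black
    Cal black
    Eli gray
    Eli black
  Nia black
  Ben→Cal: Cal black — skip
Ben black
Gus gray
  Gus→Ben: Ben black — skip
  Lia gray
    Omar gray
      Omar→Nia: Nia black — skip
      Omar→Cal: Cal black — skip
    Omar black
    Ava gray
      Ava→Ivy: Ivy black — skip
    Ava black
    Dee gray
      Fay gray
        Kai gray
          Kai→Eli: Eli black — skip
        Kai black
        Fay→Eli: Eli black — skip
        Fay→Cal: Cal black — skip
      Fay black
    Dee black
    Lia→Fay: Fay black — skip
    Hana gray
      Hana→Ivy: Ivy black — skip
      Pia gray
        Pia→Kai: Kai black — skip
        Pia→Eli: Eli black — skip
        Pia→Omar: Omar black — skip
      Pia black
      Jon gray
        Jon→Ava: Ava black — skip
        Jon→Omar: Omar black — skip
      Jon black
      Hana→Nia: Nia black — skip
    Hana black
  Lia black
  Max gray
    Max→Dee: Dee black — skip
    Max→Jon: Jon black — skip
    Max→Ivy: Ivy black — skip
  Max black
Gus black
Every edge goes to a white or black vertex — no back edge, so the graph is acyclic.

No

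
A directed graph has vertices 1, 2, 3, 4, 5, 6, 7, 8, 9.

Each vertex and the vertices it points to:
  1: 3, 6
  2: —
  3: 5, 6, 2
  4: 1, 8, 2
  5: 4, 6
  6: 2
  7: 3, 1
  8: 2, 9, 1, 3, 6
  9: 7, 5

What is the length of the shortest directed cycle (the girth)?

For each vertex v, BFS finds the shortest path from v back to v.
The shortest such closed walk is 9 → 5 → 4 → 8 → 9, length 4.

4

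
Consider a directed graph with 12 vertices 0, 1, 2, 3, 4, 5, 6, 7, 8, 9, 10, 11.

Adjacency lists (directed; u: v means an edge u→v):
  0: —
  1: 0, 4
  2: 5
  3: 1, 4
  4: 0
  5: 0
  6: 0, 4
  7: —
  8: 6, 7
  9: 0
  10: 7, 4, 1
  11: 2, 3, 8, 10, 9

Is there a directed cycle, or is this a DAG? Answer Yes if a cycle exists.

No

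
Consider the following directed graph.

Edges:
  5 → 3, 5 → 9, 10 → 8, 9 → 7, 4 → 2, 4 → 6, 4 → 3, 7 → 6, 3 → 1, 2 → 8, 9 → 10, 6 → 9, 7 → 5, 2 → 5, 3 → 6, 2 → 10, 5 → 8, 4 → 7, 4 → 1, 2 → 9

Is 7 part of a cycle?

Yes

7 is on a cycle iff 7 can reach itself via ≥1 edge.
7 → 6 → 9 → 7 — yes.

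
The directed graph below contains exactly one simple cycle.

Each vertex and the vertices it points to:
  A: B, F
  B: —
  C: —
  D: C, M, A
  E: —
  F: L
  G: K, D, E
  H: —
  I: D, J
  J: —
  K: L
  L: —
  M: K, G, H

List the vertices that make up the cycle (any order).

DFS with gray/black marking from D:
D gray
  C gray
  C black
  M gray
    K gray
      L gray
      L black
    K black
    G gray
      G→K: K black — skip
      G→D: D is gray → back edge
Back edge closes the cycle D → M → G → D; its vertices are {D, G, M}.

D, G, M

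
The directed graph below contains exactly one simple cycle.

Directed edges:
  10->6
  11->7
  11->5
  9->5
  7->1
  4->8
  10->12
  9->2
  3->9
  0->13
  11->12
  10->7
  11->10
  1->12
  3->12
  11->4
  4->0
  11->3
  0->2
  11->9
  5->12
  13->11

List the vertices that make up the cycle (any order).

0, 4, 11, 13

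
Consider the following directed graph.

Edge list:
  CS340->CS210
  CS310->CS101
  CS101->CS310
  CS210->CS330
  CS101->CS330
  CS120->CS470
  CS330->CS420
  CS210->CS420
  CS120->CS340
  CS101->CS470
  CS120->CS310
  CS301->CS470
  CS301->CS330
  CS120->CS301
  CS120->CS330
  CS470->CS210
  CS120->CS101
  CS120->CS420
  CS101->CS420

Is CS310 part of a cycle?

Yes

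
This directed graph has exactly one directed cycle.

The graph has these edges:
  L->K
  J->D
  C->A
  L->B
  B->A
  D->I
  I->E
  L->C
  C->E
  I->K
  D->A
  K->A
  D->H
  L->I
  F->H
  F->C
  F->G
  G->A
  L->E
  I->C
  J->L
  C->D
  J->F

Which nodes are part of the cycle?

DFS with gray/black marking from I:
I gray
  C gray
    D gray
      A gray
      A black
      H gray
      H black
      D→I: I is gray → back edge
Back edge closes the cycle I → C → D → I; its vertices are {C, D, I}.

C, D, I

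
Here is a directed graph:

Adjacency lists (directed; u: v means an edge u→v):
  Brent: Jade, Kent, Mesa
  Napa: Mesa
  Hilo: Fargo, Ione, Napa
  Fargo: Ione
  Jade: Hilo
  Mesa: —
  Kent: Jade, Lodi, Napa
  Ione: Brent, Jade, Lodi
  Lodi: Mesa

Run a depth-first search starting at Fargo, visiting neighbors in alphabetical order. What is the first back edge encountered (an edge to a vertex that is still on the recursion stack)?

DFS from Fargo (visiting neighbors in alphabetical order); mark gray on enter, black on exit:
Fargo gray
  Ione gray
    Brent gray
      Jade gray
        Hilo gray
          Hilo→Fargo: Fargo is gray → back edge
First back edge: Hilo → Fargo.

Hilo->Fargo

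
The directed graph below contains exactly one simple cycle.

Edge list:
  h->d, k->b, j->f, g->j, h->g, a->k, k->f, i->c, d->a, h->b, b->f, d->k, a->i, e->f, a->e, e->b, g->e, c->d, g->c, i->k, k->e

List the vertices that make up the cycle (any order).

DFS with gray/black marking from d:
d gray
  k gray
    b gray
      f gray
      f black
    b black
    e gray
      e→f: f black — skip
      e→b: b black — skip
    e black
    k→f: f black — skip
  k black
  a gray
    a→e: e black — skip
    a→k: k black — skip
    i gray
      i→k: k black — skip
      c gray
        c→d: d is gray → back edge
Back edge closes the cycle d → a → i → c → d; its vertices are {a, c, d, i}.

a, c, d, i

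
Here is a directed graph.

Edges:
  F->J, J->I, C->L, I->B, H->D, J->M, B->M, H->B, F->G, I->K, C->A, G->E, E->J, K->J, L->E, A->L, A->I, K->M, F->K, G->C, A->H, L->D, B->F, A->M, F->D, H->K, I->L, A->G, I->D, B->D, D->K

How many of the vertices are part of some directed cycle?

12

A vertex is on a directed cycle iff it belongs to a strongly connected component of size ≥ 2 (or has a self-loop).
The vertices on cycles are {A, B, C, D, E, F, G, H, I, J, K, L} — 12 in total.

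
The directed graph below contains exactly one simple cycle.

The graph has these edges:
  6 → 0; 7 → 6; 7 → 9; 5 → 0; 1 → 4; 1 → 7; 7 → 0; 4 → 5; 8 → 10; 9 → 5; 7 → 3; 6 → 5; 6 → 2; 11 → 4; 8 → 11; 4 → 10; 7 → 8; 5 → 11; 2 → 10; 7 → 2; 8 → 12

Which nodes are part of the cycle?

4, 5, 11

DFS with gray/black marking from 11:
11 gray
  4 gray
    10 gray
    10 black
    5 gray
      0 gray
      0 black
      5→11: 11 is gray → back edge
Back edge closes the cycle 11 → 4 → 5 → 11; its vertices are {4, 5, 11}.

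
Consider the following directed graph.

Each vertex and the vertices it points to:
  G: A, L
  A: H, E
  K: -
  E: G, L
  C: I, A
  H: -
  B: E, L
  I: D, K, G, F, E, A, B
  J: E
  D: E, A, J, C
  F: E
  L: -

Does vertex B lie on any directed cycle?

No

B lies on a cycle iff there is a path from B back to itself.
Exploring from B, it never reaches itself; equivalently, its strongly connected component is a singleton.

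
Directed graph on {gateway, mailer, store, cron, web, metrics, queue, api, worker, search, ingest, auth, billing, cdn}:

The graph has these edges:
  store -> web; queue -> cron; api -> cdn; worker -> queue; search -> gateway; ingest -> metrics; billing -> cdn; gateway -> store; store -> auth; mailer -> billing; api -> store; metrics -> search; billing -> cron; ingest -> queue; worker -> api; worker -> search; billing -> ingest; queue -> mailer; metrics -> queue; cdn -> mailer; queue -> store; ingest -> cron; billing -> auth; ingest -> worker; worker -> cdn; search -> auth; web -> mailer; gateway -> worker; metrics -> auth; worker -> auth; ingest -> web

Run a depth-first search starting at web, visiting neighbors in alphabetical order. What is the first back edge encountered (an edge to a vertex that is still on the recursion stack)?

DFS from web (visiting neighbors in alphabetical order); mark gray on enter, black on exit:
web gray
  mailer gray
    billing gray
      auth gray
      auth black
      cdn gray
        cdn→mailer: mailer is gray → back edge
First back edge: cdn → mailer.

cdn→mailer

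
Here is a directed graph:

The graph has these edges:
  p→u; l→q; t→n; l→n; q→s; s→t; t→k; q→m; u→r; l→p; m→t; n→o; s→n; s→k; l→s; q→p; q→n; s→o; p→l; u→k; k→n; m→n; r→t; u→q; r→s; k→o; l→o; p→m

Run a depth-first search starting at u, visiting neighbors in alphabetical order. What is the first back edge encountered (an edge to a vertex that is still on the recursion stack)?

l→p

DFS from u (visiting neighbors in alphabetical order); mark gray on enter, black on exit:
u gray
  k gray
    n gray
      o gray
      o black
    n black
    k→o: o black — skip
  k black
  q gray
    m gray
      m→n: n black — skip
      t gray
        t→k: k black — skip
        t→n: n black — skip
      t black
    m black
    q→n: n black — skip
    p gray
      l gray
        l→n: n black — skip
        l→o: o black — skip
        l→p: p is gray → back edge
First back edge: l → p.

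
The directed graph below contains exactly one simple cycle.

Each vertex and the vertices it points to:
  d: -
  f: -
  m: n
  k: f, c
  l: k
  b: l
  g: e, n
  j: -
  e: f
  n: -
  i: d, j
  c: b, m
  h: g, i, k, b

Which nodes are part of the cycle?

DFS with gray/black marking from k:
k gray
  f gray
  f black
  c gray
    b gray
      l gray
        l→k: k is gray → back edge
Back edge closes the cycle k → c → b → l → k; its vertices are {b, c, k, l}.

b, c, k, l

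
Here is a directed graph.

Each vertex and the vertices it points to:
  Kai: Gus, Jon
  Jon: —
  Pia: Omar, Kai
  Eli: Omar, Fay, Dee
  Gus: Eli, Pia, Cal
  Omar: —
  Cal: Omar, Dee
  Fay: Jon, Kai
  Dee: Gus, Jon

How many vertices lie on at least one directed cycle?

A vertex is on a directed cycle iff it belongs to a strongly connected component of size ≥ 2 (or has a self-loop).
The vertices on cycles are {Cal, Dee, Eli, Fay, Gus, Kai, Pia} — 7 in total.

7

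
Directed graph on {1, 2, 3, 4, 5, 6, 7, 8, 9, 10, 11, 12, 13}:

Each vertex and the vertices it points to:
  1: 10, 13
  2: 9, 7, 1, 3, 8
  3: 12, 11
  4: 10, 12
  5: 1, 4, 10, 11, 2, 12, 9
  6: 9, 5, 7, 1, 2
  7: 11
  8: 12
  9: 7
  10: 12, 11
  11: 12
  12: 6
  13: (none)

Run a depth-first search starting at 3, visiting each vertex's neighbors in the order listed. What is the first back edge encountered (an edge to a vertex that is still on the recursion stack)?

11->12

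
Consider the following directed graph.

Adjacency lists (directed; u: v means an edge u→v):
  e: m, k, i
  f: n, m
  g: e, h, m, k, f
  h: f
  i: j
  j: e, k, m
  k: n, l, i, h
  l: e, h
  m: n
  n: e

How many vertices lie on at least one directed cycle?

9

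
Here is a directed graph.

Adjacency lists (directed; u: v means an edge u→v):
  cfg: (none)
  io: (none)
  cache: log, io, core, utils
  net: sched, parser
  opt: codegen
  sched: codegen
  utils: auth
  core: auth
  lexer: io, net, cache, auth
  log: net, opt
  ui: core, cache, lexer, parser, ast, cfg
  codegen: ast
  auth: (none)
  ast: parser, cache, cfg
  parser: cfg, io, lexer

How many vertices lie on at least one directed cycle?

9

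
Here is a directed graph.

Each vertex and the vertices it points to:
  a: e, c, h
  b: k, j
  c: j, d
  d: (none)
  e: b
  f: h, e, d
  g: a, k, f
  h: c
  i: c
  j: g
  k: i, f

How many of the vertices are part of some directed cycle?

10

A vertex is on a directed cycle iff it belongs to a strongly connected component of size ≥ 2 (or has a self-loop).
The vertices on cycles are {a, b, c, e, f, g, h, i, j, k} — 10 in total.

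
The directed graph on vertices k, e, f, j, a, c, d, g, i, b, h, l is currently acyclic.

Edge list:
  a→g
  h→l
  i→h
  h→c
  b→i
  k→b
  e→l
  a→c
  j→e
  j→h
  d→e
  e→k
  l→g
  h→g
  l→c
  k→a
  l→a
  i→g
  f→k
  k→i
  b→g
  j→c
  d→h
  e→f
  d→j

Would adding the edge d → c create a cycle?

Adding d→c creates a cycle iff c can already reach d.
Explore from c: no path reaches d. The graph stays acyclic.

No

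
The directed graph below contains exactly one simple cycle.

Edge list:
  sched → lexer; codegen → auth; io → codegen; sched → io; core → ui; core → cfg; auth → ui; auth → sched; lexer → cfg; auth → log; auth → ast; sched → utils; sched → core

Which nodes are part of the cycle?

io, auth, sched, codegen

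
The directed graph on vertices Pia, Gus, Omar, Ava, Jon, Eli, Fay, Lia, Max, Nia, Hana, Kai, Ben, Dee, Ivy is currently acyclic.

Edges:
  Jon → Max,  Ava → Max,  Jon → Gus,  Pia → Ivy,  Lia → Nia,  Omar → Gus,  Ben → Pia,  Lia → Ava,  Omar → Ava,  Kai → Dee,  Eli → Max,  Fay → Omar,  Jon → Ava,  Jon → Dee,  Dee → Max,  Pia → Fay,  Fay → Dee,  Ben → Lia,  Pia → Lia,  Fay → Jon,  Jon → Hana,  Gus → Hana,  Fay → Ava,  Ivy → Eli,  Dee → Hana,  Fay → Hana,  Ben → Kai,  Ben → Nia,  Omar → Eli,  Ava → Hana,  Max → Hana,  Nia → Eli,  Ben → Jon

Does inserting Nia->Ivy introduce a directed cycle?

No

Adding Nia→Ivy creates a cycle iff Ivy can already reach Nia.
Explore from Ivy: no path reaches Nia. The graph stays acyclic.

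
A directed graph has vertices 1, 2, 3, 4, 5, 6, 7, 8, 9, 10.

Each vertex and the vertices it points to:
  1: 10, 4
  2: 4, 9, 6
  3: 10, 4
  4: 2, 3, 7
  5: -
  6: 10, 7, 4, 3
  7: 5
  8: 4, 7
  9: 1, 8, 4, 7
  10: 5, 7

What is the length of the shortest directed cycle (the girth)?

For each vertex v, BFS finds the shortest path from v back to v.
The shortest such closed walk is 2 → 4 → 2, length 2.

2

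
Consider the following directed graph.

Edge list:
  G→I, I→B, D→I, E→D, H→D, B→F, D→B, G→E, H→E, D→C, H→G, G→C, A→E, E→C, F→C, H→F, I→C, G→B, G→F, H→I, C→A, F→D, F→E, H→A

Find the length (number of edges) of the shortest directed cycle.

3

For each vertex v, BFS finds the shortest path from v back to v.
The shortest such closed walk is A → E → C → A, length 3.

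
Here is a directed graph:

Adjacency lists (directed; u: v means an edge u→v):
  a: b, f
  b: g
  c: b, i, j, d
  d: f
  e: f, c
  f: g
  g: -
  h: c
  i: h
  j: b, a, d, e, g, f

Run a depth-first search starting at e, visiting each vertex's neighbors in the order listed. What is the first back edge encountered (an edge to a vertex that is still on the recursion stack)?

DFS from e (visiting each vertex's neighbors in the order listed); mark gray on enter, black on exit:
e gray
  f gray
    g gray
    g black
  f black
  c gray
    b gray
      b→g: g black — skip
    b black
    i gray
      h gray
        h→c: c is gray → back edge
First back edge: h → c.

h->c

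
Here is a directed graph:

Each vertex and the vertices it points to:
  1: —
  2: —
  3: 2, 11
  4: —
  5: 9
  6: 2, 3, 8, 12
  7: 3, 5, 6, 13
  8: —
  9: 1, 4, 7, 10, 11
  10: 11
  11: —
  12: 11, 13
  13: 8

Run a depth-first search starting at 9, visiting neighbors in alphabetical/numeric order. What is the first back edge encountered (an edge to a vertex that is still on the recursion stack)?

5→9

DFS from 9 (visiting neighbors in alphabetical/numeric order); mark gray on enter, black on exit:
9 gray
  1 gray
  1 black
  4 gray
  4 black
  7 gray
    3 gray
      2 gray
      2 black
      11 gray
      11 black
    3 black
    5 gray
      5→9: 9 is gray → back edge
First back edge: 5 → 9.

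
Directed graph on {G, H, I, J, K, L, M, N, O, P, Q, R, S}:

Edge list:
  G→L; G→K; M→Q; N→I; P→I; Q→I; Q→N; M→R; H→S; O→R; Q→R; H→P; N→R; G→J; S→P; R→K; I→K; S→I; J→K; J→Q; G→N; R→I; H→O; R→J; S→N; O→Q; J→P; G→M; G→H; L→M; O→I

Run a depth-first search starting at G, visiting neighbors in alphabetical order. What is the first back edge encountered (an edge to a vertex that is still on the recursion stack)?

DFS from G (visiting neighbors in alphabetical order); mark gray on enter, black on exit:
G gray
  H gray
    O gray
      I gray
        K gray
        K black
      I black
      Q gray
        Q→I: I black — skip
        N gray
          N→I: I black — skip
          R gray
            R→I: I black — skip
            J gray
              J→K: K black — skip
              P gray
                P→I: I black — skip
              P black
              J→Q: Q is gray → back edge
First back edge: J → Q.

J→Q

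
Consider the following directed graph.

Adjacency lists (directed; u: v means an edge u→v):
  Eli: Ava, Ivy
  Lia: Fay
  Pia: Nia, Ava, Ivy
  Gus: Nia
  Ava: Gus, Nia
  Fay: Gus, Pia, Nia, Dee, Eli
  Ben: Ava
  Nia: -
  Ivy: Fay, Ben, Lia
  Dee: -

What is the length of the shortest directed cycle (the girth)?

3

For each vertex v, BFS finds the shortest path from v back to v.
The shortest such closed walk is Ivy → Fay → Pia → Ivy, length 3.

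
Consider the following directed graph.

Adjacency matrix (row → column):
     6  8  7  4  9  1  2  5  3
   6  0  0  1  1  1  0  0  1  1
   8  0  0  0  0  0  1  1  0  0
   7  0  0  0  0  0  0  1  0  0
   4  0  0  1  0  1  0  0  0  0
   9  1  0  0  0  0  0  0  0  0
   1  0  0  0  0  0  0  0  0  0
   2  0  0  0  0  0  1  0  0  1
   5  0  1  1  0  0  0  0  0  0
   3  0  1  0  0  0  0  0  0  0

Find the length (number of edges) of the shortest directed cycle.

2

For each vertex v, BFS finds the shortest path from v back to v.
The shortest such closed walk is 6 → 9 → 6, length 2.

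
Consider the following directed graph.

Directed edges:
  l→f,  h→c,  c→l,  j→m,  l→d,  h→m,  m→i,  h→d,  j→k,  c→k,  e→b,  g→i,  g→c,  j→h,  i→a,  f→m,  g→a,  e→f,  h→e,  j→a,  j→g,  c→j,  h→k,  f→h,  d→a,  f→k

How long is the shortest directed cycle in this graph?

For each vertex v, BFS finds the shortest path from v back to v.
The shortest such closed walk is c → j → h → c, length 3.

3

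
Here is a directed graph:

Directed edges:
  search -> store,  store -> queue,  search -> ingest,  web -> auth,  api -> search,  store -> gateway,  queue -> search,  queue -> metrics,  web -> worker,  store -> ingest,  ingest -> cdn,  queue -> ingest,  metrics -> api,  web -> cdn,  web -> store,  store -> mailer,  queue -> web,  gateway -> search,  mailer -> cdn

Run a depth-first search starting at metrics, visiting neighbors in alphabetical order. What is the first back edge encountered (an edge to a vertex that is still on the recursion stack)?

DFS from metrics (visiting neighbors in alphabetical order); mark gray on enter, black on exit:
metrics gray
  api gray
    search gray
      ingest gray
        cdn gray
        cdn black
      ingest black
      store gray
        gateway gray
          gateway→search: search is gray → back edge
First back edge: gateway → search.

gateway→search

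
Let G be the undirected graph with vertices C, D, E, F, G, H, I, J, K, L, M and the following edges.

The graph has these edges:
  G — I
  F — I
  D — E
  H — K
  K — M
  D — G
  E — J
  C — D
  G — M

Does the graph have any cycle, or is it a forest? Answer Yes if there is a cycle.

No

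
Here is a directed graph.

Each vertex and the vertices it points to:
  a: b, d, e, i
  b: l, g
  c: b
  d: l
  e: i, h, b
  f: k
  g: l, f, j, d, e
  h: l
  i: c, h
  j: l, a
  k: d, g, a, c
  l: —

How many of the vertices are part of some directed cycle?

9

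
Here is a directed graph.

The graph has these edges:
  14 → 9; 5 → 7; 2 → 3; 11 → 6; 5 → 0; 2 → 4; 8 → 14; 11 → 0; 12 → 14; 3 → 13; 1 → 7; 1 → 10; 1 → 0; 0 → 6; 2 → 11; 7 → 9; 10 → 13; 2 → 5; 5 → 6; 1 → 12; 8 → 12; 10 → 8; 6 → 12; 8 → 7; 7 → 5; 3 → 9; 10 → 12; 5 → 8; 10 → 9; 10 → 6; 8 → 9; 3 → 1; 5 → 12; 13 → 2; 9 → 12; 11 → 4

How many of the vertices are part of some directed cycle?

11

A vertex is on a directed cycle iff it belongs to a strongly connected component of size ≥ 2 (or has a self-loop).
The vertices on cycles are {1, 2, 3, 5, 7, 8, 9, 10, 12, 13, 14} — 11 in total.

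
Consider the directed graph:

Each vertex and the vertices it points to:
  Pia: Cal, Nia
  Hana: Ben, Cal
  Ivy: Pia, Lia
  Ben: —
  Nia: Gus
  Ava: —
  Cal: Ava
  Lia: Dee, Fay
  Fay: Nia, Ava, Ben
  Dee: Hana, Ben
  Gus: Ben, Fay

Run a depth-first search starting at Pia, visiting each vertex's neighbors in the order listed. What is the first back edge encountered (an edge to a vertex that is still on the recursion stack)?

DFS from Pia (visiting each vertex's neighbors in the order listed); mark gray on enter, black on exit:
Pia gray
  Cal gray
    Ava gray
    Ava black
  Cal black
  Nia gray
    Gus gray
      Ben gray
      Ben black
      Fay gray
        Fay→Nia: Nia is gray → back edge
First back edge: Fay → Nia.

Fay->Nia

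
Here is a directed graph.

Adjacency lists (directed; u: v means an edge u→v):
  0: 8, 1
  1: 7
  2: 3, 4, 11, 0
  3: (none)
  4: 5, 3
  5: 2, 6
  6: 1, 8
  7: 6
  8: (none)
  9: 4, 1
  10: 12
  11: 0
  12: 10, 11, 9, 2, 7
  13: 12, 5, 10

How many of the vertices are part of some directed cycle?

8

A vertex is on a directed cycle iff it belongs to a strongly connected component of size ≥ 2 (or has a self-loop).
The vertices on cycles are {1, 2, 4, 5, 6, 7, 10, 12} — 8 in total.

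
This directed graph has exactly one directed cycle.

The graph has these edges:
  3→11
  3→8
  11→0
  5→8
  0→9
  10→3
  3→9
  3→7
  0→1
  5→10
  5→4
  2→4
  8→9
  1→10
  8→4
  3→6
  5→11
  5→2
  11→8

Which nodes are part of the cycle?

0, 1, 3, 10, 11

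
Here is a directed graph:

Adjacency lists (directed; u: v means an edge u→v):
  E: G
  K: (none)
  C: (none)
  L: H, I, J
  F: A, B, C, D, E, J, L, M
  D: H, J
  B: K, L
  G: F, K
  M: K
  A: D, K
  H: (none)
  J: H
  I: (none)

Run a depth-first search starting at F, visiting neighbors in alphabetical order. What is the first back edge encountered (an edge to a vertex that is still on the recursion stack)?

DFS from F (visiting neighbors in alphabetical order); mark gray on enter, black on exit:
F gray
  A gray
    D gray
      H gray
      H black
      J gray
        J→H: H black — skip
      J black
    D black
    K gray
    K black
  A black
  B gray
    B→K: K black — skip
    L gray
      L→H: H black — skip
      I gray
      I black
      L→J: J black — skip
    L black
  B black
  C gray
  C black
  F→D: D black — skip
  E gray
    G gray
      G→F: F is gray → back edge
First back edge: G → F.

G→F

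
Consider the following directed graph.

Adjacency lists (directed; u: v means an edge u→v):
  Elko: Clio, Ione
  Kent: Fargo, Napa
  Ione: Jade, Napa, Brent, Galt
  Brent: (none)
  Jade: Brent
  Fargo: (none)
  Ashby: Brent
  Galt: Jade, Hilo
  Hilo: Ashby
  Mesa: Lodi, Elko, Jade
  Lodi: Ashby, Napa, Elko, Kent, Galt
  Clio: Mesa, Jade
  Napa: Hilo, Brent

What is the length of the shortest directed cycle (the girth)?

For each vertex v, BFS finds the shortest path from v back to v.
The shortest such closed walk is Elko → Clio → Mesa → Elko, length 3.

3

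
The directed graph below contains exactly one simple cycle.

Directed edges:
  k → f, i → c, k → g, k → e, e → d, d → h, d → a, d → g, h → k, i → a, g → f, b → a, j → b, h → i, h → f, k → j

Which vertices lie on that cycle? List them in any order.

d, e, h, k

DFS with gray/black marking from h:
h gray
  k gray
    j gray
      b gray
        a gray
        a black
      b black
    j black
    g gray
      f gray
      f black
    g black
    e gray
      d gray
        d→g: g black — skip
        d→h: h is gray → back edge
Back edge closes the cycle h → k → e → d → h; its vertices are {d, e, h, k}.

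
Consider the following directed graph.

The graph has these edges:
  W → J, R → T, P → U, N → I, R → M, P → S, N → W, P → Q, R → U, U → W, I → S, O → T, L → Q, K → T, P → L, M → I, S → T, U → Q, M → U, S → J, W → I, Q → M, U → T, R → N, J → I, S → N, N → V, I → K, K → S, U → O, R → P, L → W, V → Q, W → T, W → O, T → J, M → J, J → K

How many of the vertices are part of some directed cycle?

12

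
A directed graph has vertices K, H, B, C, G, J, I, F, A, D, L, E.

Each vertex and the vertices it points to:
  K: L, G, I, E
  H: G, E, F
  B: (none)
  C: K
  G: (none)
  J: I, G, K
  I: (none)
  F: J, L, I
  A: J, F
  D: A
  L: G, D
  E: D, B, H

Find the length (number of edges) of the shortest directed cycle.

2

For each vertex v, BFS finds the shortest path from v back to v.
The shortest such closed walk is E → H → E, length 2.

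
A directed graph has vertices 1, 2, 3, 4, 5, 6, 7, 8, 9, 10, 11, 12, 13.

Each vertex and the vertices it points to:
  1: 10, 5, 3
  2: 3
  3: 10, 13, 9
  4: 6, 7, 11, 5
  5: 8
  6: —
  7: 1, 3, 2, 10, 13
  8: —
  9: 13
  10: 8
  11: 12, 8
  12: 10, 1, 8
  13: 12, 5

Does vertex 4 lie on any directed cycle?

4 lies on a cycle iff there is a path from 4 back to itself.
Exploring from 4, it never reaches itself; equivalently, its strongly connected component is a singleton.

No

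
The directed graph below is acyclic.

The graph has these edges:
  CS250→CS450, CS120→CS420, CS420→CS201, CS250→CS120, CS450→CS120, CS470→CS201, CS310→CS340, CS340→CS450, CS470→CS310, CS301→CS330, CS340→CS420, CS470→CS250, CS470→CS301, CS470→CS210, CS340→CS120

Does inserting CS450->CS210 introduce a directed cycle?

Adding CS450→CS210 creates a cycle iff CS210 can already reach CS450.
Explore from CS210: no path reaches CS450. The graph stays acyclic.

No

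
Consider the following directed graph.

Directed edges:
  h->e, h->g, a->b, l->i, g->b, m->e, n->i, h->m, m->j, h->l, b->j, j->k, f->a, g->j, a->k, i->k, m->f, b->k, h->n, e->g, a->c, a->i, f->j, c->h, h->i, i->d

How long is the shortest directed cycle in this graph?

For each vertex v, BFS finds the shortest path from v back to v.
The shortest such closed walk is h → m → f → a → c → h, length 5.

5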